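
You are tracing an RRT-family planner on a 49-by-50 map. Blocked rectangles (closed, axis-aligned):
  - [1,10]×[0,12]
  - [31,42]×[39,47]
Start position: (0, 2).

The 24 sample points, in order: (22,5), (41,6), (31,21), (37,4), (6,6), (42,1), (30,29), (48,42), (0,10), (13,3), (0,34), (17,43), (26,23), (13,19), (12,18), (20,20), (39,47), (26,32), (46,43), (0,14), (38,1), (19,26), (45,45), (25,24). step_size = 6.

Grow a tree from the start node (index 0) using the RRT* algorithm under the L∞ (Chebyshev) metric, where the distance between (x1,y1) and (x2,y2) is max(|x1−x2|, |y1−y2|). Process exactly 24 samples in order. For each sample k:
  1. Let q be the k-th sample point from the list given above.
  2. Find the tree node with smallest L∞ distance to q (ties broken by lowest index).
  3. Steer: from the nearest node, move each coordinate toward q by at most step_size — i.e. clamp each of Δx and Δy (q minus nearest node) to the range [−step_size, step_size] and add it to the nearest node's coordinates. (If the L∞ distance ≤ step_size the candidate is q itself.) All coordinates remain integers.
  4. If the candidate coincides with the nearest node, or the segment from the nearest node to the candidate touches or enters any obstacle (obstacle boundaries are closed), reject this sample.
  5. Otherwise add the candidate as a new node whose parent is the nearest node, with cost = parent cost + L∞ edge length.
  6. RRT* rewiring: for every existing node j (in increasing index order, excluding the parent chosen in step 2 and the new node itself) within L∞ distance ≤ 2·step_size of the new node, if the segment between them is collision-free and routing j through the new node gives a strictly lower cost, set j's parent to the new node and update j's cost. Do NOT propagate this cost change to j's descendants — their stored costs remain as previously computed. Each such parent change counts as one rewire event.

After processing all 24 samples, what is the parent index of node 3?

Parent of node 3: 2

1. q=(22,5) nearest=0 d=22 new=(6,5) → blocked by [1,10]×[0,12], reject
2. q=(41,6) nearest=0 d=41 new=(6,6) → blocked by [1,10]×[0,12], reject
3. q=(31,21) nearest=0 d=31 new=(6,8) → blocked by [1,10]×[0,12], reject
4. q=(37,4) nearest=0 d=37 new=(6,4) → blocked by [1,10]×[0,12], reject
5. q=(6,6) nearest=0 d=6 new=(6,6) → blocked by [1,10]×[0,12], reject
6. q=(42,1) nearest=0 d=42 new=(6,1) → blocked by [1,10]×[0,12], reject
7. q=(30,29) nearest=0 d=30 new=(6,8) → blocked by [1,10]×[0,12], reject
8. q=(48,42) nearest=0 d=48 new=(6,8) → blocked by [1,10]×[0,12], reject
9. q=(0,10) nearest=0 d=8 new=(0,8) → add node 1 parent=0 cost=6
10. q=(13,3) nearest=0 d=13 new=(6,3) → blocked by [1,10]×[0,12], reject
11. q=(0,34) nearest=1 d=26 new=(0,14) → add node 2 parent=1 cost=12
12. q=(17,43) nearest=2 d=29 new=(6,20) → add node 3 parent=2 cost=18
13. q=(26,23) nearest=3 d=20 new=(12,23) → add node 4 parent=3 cost=24
14. q=(13,19) nearest=4 d=4 new=(13,19) → add node 5 parent=4 cost=28
15. q=(12,18) nearest=5 d=1 new=(12,18) → add node 6 parent=5 cost=29
16. q=(20,20) nearest=5 d=7 new=(19,20) → add node 7 parent=5 cost=34
17. q=(39,47) nearest=4 d=27 new=(18,29) → add node 8 parent=4 cost=30
18. q=(26,32) nearest=8 d=8 new=(24,32) → add node 9 parent=8 cost=36
19. q=(46,43) nearest=9 d=22 new=(30,38) → add node 10 parent=9 cost=42
20. q=(0,14) nearest=2 d=0 → coincident, reject
21. q=(38,1) nearest=7 d=19 new=(25,14) → add node 11 parent=7 cost=40
22. q=(19,26) nearest=8 d=3 new=(19,26) → add node 12 parent=8 cost=33
23. q=(45,45) nearest=10 d=15 new=(36,44) → blocked by [31,42]×[39,47], reject
24. q=(25,24) nearest=7 d=6 new=(25,24) → add node 13 parent=7 cost=40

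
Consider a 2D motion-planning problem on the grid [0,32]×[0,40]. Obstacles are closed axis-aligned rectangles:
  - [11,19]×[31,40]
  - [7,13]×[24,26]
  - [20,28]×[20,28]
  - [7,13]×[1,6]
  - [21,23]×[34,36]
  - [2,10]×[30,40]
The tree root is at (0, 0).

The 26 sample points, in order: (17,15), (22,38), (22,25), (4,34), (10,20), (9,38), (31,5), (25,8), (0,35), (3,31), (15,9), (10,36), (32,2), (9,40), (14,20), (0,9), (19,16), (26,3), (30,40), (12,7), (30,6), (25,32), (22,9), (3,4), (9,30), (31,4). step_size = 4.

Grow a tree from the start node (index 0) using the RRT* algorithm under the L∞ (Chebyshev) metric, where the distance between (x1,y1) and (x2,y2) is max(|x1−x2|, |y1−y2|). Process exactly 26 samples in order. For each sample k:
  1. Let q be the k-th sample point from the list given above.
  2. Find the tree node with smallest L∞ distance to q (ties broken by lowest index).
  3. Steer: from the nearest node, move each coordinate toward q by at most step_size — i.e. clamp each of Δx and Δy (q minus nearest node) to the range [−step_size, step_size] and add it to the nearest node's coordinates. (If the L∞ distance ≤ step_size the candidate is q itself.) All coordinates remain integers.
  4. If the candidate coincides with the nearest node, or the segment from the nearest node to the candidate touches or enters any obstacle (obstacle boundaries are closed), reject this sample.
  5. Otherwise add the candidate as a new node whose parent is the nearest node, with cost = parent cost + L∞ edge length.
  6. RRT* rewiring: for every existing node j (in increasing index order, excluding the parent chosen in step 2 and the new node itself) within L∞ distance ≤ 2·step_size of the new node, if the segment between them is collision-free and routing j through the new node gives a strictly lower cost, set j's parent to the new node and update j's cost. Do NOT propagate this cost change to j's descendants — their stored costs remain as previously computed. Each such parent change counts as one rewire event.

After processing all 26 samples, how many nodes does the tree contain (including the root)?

1. q=(17,15) nearest=0 d=17 new=(4,4) → add node 1 parent=0 cost=4
2. q=(22,38) nearest=1 d=34 new=(8,8) → add node 2 parent=1 cost=8
3. q=(22,25) nearest=2 d=17 new=(12,12) → add node 3 parent=2 cost=12
4. q=(4,34) nearest=3 d=22 new=(8,16) → add node 4 parent=3 cost=16
5. q=(10,20) nearest=4 d=4 new=(10,20) → add node 5 parent=4 cost=20
6. q=(9,38) nearest=5 d=18 new=(9,24) → blocked by [7,13]×[24,26], reject
7. q=(31,5) nearest=3 d=19 new=(16,8) → add node 6 parent=3 cost=16
8. q=(25,8) nearest=6 d=9 new=(20,8) → add node 7 parent=6 cost=20
9. q=(0,35) nearest=5 d=15 new=(6,24) → add node 8 parent=5 cost=24
10. q=(3,31) nearest=8 d=7 new=(3,28) → add node 9 parent=8 cost=28
11. q=(15,9) nearest=6 d=1 new=(15,9) → add node 10 parent=6 cost=17
12. q=(10,36) nearest=9 d=8 new=(7,32) → blocked by [2,10]×[30,40], reject
13. q=(32,2) nearest=7 d=12 new=(24,4) → add node 11 parent=7 cost=24
14. q=(9,40) nearest=9 d=12 new=(7,32) → blocked by [2,10]×[30,40], reject
15. q=(14,20) nearest=5 d=4 new=(14,20) → add node 12 parent=5 cost=24
16. q=(0,9) nearest=1 d=5 new=(0,8) → add node 13 parent=1 cost=8
17. q=(19,16) nearest=12 d=5 new=(18,16) → add node 14 parent=12 cost=28
18. q=(26,3) nearest=11 d=2 new=(26,3) → add node 15 parent=11 cost=26
19. q=(30,40) nearest=5 d=20 new=(14,24) → add node 16 parent=5 cost=24
20. q=(12,7) nearest=10 d=3 new=(12,7) → add node 17 parent=10 cost=20
21. q=(30,6) nearest=15 d=4 new=(30,6) → add node 18 parent=15 cost=30
22. q=(25,32) nearest=16 d=11 new=(18,28) → add node 19 parent=16 cost=28
23. q=(22,9) nearest=7 d=2 new=(22,9) → add node 20 parent=7 cost=22
24. q=(3,4) nearest=1 d=1 new=(3,4) → add node 21 parent=1 cost=5
25. q=(9,30) nearest=8 d=6 new=(9,28) → blocked by [7,13]×[24,26], reject
26. q=(31,4) nearest=18 d=2 new=(31,4) → add node 22 parent=18 cost=32

Node count: 23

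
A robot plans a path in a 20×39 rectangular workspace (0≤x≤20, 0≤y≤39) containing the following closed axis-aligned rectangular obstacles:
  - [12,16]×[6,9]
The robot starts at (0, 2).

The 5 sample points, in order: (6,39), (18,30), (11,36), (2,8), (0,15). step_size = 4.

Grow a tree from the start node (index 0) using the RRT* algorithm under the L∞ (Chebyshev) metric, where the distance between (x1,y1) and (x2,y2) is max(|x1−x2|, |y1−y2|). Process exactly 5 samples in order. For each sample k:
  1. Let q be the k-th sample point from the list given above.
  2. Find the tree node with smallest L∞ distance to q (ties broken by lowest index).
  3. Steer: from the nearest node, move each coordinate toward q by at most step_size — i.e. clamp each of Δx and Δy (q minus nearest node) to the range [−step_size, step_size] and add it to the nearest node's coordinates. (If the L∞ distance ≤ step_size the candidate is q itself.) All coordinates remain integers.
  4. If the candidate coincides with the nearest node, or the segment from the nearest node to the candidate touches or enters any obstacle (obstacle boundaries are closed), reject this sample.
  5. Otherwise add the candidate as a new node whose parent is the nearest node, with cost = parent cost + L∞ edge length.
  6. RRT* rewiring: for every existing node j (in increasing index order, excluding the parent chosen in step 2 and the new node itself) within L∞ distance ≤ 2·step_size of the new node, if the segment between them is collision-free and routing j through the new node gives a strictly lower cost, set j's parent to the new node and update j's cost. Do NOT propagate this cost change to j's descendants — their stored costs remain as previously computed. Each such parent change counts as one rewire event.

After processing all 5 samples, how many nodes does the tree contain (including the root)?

Node count: 6

1. q=(6,39) nearest=0 d=37 new=(4,6) → add node 1 parent=0 cost=4
2. q=(18,30) nearest=1 d=24 new=(8,10) → add node 2 parent=1 cost=8
3. q=(11,36) nearest=2 d=26 new=(11,14) → add node 3 parent=2 cost=12
4. q=(2,8) nearest=1 d=2 new=(2,8) → add node 4 parent=1 cost=6
5. q=(0,15) nearest=4 d=7 new=(0,12) → add node 5 parent=4 cost=10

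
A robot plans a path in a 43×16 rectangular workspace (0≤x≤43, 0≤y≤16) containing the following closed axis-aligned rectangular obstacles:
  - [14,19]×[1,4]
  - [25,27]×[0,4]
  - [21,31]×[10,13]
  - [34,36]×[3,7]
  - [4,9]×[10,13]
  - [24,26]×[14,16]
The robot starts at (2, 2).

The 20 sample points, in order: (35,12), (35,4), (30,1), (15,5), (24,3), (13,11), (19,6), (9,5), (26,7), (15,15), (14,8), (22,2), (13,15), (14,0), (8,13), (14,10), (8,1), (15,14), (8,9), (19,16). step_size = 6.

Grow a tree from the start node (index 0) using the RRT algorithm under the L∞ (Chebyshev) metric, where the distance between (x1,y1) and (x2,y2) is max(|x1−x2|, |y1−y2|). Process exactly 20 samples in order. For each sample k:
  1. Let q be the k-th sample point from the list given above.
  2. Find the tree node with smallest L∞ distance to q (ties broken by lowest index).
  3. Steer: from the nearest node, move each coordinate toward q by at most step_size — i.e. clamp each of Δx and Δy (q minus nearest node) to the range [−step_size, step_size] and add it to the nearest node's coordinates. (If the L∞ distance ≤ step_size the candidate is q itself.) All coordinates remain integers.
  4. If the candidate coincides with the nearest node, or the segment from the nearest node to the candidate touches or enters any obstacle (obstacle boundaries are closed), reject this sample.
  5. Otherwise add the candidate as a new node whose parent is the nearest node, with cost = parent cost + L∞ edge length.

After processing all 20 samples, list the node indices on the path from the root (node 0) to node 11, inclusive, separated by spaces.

Path: 0 1 3 11

1. q=(35,12) nearest=0 d=33 new=(8,8) → add node 1 parent=0 cost=6
2. q=(35,4) nearest=1 d=27 new=(14,4) → blocked by [14,19]×[1,4], reject
3. q=(30,1) nearest=1 d=22 new=(14,2) → blocked by [14,19]×[1,4], reject
4. q=(15,5) nearest=1 d=7 new=(14,5) → add node 2 parent=1 cost=12
5. q=(24,3) nearest=2 d=10 new=(20,3) → blocked by [14,19]×[1,4], reject
6. q=(13,11) nearest=1 d=5 new=(13,11) → add node 3 parent=1 cost=11
7. q=(19,6) nearest=2 d=5 new=(19,6) → add node 4 parent=2 cost=17
8. q=(9,5) nearest=1 d=3 new=(9,5) → add node 5 parent=1 cost=9
9. q=(26,7) nearest=4 d=7 new=(25,7) → add node 6 parent=4 cost=23
10. q=(15,15) nearest=3 d=4 new=(15,15) → add node 7 parent=3 cost=15
11. q=(14,8) nearest=2 d=3 new=(14,8) → add node 8 parent=2 cost=15
12. q=(22,2) nearest=4 d=4 new=(22,2) → add node 9 parent=4 cost=21
13. q=(13,15) nearest=7 d=2 new=(13,15) → add node 10 parent=7 cost=17
14. q=(14,0) nearest=2 d=5 new=(14,0) → blocked by [14,19]×[1,4], reject
15. q=(8,13) nearest=1 d=5 new=(8,13) → blocked by [4,9]×[10,13], reject
16. q=(14,10) nearest=3 d=1 new=(14,10) → add node 11 parent=3 cost=12
17. q=(8,1) nearest=5 d=4 new=(8,1) → add node 12 parent=5 cost=13
18. q=(15,14) nearest=7 d=1 new=(15,14) → add node 13 parent=7 cost=16
19. q=(8,9) nearest=1 d=1 new=(8,9) → add node 14 parent=1 cost=7
20. q=(19,16) nearest=7 d=4 new=(19,16) → add node 15 parent=7 cost=19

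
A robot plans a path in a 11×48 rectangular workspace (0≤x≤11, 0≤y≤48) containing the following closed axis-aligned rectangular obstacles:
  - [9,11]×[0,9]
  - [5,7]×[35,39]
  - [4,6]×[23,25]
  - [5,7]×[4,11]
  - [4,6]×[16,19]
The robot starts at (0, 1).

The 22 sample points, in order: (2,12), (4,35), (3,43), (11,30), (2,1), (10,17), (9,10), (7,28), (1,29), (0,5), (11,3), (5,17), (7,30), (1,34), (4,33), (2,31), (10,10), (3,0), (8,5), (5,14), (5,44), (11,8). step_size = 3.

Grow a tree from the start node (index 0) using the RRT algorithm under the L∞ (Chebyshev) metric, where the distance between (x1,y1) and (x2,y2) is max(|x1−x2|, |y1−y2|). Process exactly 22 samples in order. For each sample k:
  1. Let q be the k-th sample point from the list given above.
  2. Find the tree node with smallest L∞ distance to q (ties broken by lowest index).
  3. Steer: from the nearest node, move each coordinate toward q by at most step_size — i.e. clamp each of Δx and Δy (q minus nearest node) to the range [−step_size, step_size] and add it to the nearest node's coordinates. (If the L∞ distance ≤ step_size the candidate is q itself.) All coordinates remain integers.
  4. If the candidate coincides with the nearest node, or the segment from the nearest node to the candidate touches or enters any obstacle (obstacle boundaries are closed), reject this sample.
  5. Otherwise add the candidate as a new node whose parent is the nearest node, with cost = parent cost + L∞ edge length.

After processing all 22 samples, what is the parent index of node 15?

Parent of node 15: 5

1. q=(2,12) nearest=0 d=11 new=(2,4) → add node 1 parent=0 cost=3
2. q=(4,35) nearest=1 d=31 new=(4,7) → add node 2 parent=1 cost=6
3. q=(3,43) nearest=2 d=36 new=(3,10) → add node 3 parent=2 cost=9
4. q=(11,30) nearest=3 d=20 new=(6,13) → add node 4 parent=3 cost=12
5. q=(2,1) nearest=0 d=2 new=(2,1) → add node 5 parent=0 cost=2
6. q=(10,17) nearest=4 d=4 new=(9,16) → add node 6 parent=4 cost=15
7. q=(9,10) nearest=4 d=3 new=(9,10) → add node 7 parent=4 cost=15
8. q=(7,28) nearest=6 d=12 new=(7,19) → add node 8 parent=6 cost=18
9. q=(1,29) nearest=8 d=10 new=(4,22) → add node 9 parent=8 cost=21
10. q=(0,5) nearest=1 d=2 new=(0,5) → add node 10 parent=1 cost=5
11. q=(11,3) nearest=2 d=7 new=(7,4) → blocked by [5,7]×[4,11], reject
12. q=(5,17) nearest=8 d=2 new=(5,17) → blocked by [4,6]×[16,19], reject
13. q=(7,30) nearest=9 d=8 new=(7,25) → blocked by [4,6]×[23,25], reject
14. q=(1,34) nearest=9 d=12 new=(1,25) → add node 11 parent=9 cost=24
15. q=(4,33) nearest=11 d=8 new=(4,28) → add node 12 parent=11 cost=27
16. q=(2,31) nearest=12 d=3 new=(2,31) → add node 13 parent=12 cost=30
17. q=(10,10) nearest=7 d=1 new=(10,10) → add node 14 parent=7 cost=16
18. q=(3,0) nearest=5 d=1 new=(3,0) → add node 15 parent=5 cost=3
19. q=(8,5) nearest=2 d=4 new=(7,5) → blocked by [5,7]×[4,11], reject
20. q=(5,14) nearest=4 d=1 new=(5,14) → add node 16 parent=4 cost=13
21. q=(5,44) nearest=13 d=13 new=(5,34) → add node 17 parent=13 cost=33
22. q=(11,8) nearest=7 d=2 new=(11,8) → blocked by [9,11]×[0,9], reject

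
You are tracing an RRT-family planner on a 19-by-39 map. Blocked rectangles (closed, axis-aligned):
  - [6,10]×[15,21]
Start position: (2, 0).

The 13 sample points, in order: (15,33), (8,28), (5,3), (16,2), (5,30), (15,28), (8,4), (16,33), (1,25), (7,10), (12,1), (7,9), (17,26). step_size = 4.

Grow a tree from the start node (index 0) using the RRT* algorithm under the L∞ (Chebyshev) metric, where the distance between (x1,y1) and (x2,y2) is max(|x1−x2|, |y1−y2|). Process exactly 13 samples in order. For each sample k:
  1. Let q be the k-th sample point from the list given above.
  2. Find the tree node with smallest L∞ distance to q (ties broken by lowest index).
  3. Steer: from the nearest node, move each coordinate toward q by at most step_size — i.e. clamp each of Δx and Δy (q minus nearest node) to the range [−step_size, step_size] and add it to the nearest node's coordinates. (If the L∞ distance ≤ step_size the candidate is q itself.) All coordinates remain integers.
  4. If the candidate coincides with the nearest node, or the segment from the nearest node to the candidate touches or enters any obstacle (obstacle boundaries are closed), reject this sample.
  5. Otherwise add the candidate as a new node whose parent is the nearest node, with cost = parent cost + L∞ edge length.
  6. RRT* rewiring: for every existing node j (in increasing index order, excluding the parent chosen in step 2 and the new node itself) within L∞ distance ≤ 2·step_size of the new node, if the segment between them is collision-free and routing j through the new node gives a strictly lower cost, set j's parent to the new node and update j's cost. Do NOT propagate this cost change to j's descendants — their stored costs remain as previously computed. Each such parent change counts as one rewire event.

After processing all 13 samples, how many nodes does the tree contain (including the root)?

1. q=(15,33) nearest=0 d=33 new=(6,4) → add node 1 parent=0 cost=4
2. q=(8,28) nearest=1 d=24 new=(8,8) → add node 2 parent=1 cost=8
3. q=(5,3) nearest=1 d=1 new=(5,3) → add node 3 parent=1 cost=5
4. q=(16,2) nearest=2 d=8 new=(12,4) → add node 4 parent=2 cost=12
5. q=(5,30) nearest=2 d=22 new=(5,12) → add node 5 parent=2 cost=12
6. q=(15,28) nearest=5 d=16 new=(9,16) → blocked by [6,10]×[15,21], reject
7. q=(8,4) nearest=1 d=2 new=(8,4) → add node 6 parent=1 cost=6; rewire 4→6 (10<12)
8. q=(16,33) nearest=5 d=21 new=(9,16) → blocked by [6,10]×[15,21], reject
9. q=(1,25) nearest=5 d=13 new=(1,16) → add node 7 parent=5 cost=16
10. q=(7,10) nearest=2 d=2 new=(7,10) → add node 8 parent=2 cost=10
11. q=(12,1) nearest=4 d=3 new=(12,1) → add node 9 parent=4 cost=13
12. q=(7,9) nearest=2 d=1 new=(7,9) → add node 10 parent=2 cost=9
13. q=(17,26) nearest=5 d=14 new=(9,16) → blocked by [6,10]×[15,21], reject

Node count: 11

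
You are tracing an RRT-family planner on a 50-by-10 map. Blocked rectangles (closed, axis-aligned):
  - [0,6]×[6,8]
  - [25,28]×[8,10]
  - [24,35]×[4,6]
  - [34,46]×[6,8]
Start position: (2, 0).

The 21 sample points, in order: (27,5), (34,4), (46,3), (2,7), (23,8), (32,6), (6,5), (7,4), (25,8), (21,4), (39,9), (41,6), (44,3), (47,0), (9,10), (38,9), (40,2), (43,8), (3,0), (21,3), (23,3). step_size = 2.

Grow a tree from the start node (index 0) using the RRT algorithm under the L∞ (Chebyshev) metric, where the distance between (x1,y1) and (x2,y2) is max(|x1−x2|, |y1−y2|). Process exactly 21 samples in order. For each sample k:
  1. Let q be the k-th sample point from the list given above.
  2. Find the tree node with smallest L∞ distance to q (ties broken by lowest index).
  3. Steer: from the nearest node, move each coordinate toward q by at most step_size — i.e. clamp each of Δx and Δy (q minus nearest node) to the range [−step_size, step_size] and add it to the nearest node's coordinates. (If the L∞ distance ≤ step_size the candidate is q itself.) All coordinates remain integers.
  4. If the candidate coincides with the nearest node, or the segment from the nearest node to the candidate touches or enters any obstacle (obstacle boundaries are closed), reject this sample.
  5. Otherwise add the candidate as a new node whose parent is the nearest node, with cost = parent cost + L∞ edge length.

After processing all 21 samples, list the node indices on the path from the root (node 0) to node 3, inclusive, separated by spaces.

Path: 0 1 2 3

1. q=(27,5) nearest=0 d=25 new=(4,2) → add node 1 parent=0 cost=2
2. q=(34,4) nearest=1 d=30 new=(6,4) → add node 2 parent=1 cost=4
3. q=(46,3) nearest=2 d=40 new=(8,3) → add node 3 parent=2 cost=6
4. q=(2,7) nearest=2 d=4 new=(4,6) → blocked by [0,6]×[6,8], reject
5. q=(23,8) nearest=3 d=15 new=(10,5) → add node 4 parent=3 cost=8
6. q=(32,6) nearest=4 d=22 new=(12,6) → add node 5 parent=4 cost=10
7. q=(6,5) nearest=2 d=1 new=(6,5) → add node 6 parent=2 cost=5
8. q=(7,4) nearest=2 d=1 new=(7,4) → add node 7 parent=2 cost=5
9. q=(25,8) nearest=5 d=13 new=(14,8) → add node 8 parent=5 cost=12
10. q=(21,4) nearest=8 d=7 new=(16,6) → add node 9 parent=8 cost=14
11. q=(39,9) nearest=9 d=23 new=(18,8) → add node 10 parent=9 cost=16
12. q=(41,6) nearest=10 d=23 new=(20,6) → add node 11 parent=10 cost=18
13. q=(44,3) nearest=11 d=24 new=(22,4) → add node 12 parent=11 cost=20
14. q=(47,0) nearest=12 d=25 new=(24,2) → add node 13 parent=12 cost=22
15. q=(9,10) nearest=5 d=4 new=(10,8) → add node 14 parent=5 cost=12
16. q=(38,9) nearest=13 d=14 new=(26,4) → blocked by [24,35]×[4,6], reject
17. q=(40,2) nearest=13 d=16 new=(26,2) → add node 15 parent=13 cost=24
18. q=(43,8) nearest=15 d=17 new=(28,4) → blocked by [24,35]×[4,6], reject
19. q=(3,0) nearest=0 d=1 new=(3,0) → add node 16 parent=0 cost=1
20. q=(21,3) nearest=12 d=1 new=(21,3) → add node 17 parent=12 cost=21
21. q=(23,3) nearest=12 d=1 new=(23,3) → add node 18 parent=12 cost=21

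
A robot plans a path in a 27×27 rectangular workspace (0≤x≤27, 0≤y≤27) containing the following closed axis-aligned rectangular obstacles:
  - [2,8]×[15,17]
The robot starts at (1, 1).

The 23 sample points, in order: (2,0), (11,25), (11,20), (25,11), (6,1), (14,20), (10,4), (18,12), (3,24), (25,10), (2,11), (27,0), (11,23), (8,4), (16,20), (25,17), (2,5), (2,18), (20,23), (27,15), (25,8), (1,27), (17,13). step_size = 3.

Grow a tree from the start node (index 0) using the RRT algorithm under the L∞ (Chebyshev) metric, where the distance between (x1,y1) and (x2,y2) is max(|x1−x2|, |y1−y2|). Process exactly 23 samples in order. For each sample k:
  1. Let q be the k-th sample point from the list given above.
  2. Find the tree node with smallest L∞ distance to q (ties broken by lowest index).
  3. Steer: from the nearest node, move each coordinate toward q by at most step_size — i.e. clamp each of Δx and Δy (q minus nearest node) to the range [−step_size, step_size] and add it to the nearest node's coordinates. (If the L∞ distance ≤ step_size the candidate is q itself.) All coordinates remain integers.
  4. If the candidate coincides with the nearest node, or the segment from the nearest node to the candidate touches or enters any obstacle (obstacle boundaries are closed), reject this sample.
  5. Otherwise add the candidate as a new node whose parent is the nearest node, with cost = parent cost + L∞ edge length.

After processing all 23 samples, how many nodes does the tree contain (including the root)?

Node count: 24

1. q=(2,0) nearest=0 d=1 new=(2,0) → add node 1 parent=0 cost=1
2. q=(11,25) nearest=0 d=24 new=(4,4) → add node 2 parent=0 cost=3
3. q=(11,20) nearest=2 d=16 new=(7,7) → add node 3 parent=2 cost=6
4. q=(25,11) nearest=3 d=18 new=(10,10) → add node 4 parent=3 cost=9
5. q=(6,1) nearest=2 d=3 new=(6,1) → add node 5 parent=2 cost=6
6. q=(14,20) nearest=4 d=10 new=(13,13) → add node 6 parent=4 cost=12
7. q=(10,4) nearest=3 d=3 new=(10,4) → add node 7 parent=3 cost=9
8. q=(18,12) nearest=6 d=5 new=(16,12) → add node 8 parent=6 cost=15
9. q=(3,24) nearest=6 d=11 new=(10,16) → add node 9 parent=6 cost=15
10. q=(25,10) nearest=8 d=9 new=(19,10) → add node 10 parent=8 cost=18
11. q=(2,11) nearest=3 d=5 new=(4,10) → add node 11 parent=3 cost=9
12. q=(27,0) nearest=10 d=10 new=(22,7) → add node 12 parent=10 cost=21
13. q=(11,23) nearest=9 d=7 new=(11,19) → add node 13 parent=9 cost=18
14. q=(8,4) nearest=7 d=2 new=(8,4) → add node 14 parent=7 cost=11
15. q=(16,20) nearest=13 d=5 new=(14,20) → add node 15 parent=13 cost=21
16. q=(25,17) nearest=10 d=7 new=(22,13) → add node 16 parent=10 cost=21
17. q=(2,5) nearest=2 d=2 new=(2,5) → add node 17 parent=2 cost=5
18. q=(2,18) nearest=4 d=8 new=(7,13) → add node 18 parent=4 cost=12
19. q=(20,23) nearest=15 d=6 new=(17,23) → add node 19 parent=15 cost=24
20. q=(27,15) nearest=16 d=5 new=(25,15) → add node 20 parent=16 cost=24
21. q=(25,8) nearest=12 d=3 new=(25,8) → add node 21 parent=12 cost=24
22. q=(1,27) nearest=13 d=10 new=(8,22) → add node 22 parent=13 cost=21
23. q=(17,13) nearest=8 d=1 new=(17,13) → add node 23 parent=8 cost=16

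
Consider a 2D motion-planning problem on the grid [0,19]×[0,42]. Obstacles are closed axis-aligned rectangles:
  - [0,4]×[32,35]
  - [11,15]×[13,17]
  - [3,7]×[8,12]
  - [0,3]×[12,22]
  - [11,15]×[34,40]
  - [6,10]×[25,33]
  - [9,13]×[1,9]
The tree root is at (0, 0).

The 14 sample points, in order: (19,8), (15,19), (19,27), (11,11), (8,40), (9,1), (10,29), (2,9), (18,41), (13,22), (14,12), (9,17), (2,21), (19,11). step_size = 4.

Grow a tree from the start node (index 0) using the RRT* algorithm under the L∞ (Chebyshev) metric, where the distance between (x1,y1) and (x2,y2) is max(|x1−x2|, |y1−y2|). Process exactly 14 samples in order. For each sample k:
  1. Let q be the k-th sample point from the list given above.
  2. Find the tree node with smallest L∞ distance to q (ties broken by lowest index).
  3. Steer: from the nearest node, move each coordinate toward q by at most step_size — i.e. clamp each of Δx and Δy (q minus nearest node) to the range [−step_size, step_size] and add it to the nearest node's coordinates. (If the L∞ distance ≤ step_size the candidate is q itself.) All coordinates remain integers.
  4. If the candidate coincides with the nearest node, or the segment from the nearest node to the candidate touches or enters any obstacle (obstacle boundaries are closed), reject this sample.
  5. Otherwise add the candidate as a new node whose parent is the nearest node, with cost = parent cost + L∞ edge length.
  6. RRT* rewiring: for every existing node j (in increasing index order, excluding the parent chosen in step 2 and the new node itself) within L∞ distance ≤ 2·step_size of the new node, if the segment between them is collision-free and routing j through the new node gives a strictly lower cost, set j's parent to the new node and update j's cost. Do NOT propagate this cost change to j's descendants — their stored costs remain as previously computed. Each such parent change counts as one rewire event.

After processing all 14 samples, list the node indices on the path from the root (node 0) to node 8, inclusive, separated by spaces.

Path: 0 1 2 3 5 8

1. q=(19,8) nearest=0 d=19 new=(4,4) → add node 1 parent=0 cost=4
2. q=(15,19) nearest=1 d=15 new=(8,8) → add node 2 parent=1 cost=8
3. q=(19,27) nearest=2 d=19 new=(12,12) → blocked by [9,13]×[1,9], reject
4. q=(11,11) nearest=2 d=3 new=(11,11) → blocked by [9,13]×[1,9], reject
5. q=(8,40) nearest=2 d=32 new=(8,12) → add node 3 parent=2 cost=12
6. q=(9,1) nearest=1 d=5 new=(8,1) → add node 4 parent=1 cost=8
7. q=(10,29) nearest=3 d=17 new=(10,16) → add node 5 parent=3 cost=16
8. q=(2,9) nearest=1 d=5 new=(2,8) → add node 6 parent=1 cost=8
9. q=(18,41) nearest=5 d=25 new=(14,20) → blocked by [11,15]×[13,17], reject
10. q=(13,22) nearest=5 d=6 new=(13,20) → add node 7 parent=5 cost=20
11. q=(14,12) nearest=5 d=4 new=(14,12) → blocked by [11,15]×[13,17], reject
12. q=(9,17) nearest=5 d=1 new=(9,17) → add node 8 parent=5 cost=17
13. q=(2,21) nearest=8 d=7 new=(5,21) → add node 9 parent=8 cost=21
14. q=(19,11) nearest=5 d=9 new=(14,12) → blocked by [11,15]×[13,17], reject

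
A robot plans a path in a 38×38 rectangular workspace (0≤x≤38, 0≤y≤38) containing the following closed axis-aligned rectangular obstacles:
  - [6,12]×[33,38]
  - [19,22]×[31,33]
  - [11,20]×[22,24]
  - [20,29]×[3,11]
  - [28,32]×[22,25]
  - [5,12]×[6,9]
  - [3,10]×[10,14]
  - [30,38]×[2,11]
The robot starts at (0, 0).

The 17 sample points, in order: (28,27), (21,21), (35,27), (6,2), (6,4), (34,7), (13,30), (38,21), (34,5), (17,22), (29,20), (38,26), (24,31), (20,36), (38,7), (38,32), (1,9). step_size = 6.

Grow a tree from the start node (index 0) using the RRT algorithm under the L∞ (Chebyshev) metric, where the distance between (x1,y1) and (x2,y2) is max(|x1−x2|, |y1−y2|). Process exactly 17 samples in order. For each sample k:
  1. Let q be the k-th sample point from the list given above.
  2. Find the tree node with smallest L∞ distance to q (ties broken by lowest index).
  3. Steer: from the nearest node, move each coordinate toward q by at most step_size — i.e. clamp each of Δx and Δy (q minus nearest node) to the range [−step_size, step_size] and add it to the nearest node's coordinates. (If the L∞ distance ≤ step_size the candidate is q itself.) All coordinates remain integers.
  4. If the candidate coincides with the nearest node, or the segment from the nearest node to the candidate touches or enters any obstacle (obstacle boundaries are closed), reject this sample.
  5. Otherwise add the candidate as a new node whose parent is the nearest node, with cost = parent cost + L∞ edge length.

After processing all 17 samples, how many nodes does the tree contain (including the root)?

Node count: 10

1. q=(28,27) nearest=0 d=28 new=(6,6) → blocked by [5,12]×[6,9], reject
2. q=(21,21) nearest=0 d=21 new=(6,6) → blocked by [5,12]×[6,9], reject
3. q=(35,27) nearest=0 d=35 new=(6,6) → blocked by [5,12]×[6,9], reject
4. q=(6,2) nearest=0 d=6 new=(6,2) → add node 1 parent=0 cost=6
5. q=(6,4) nearest=1 d=2 new=(6,4) → add node 2 parent=1 cost=8
6. q=(34,7) nearest=1 d=28 new=(12,7) → blocked by [5,12]×[6,9], reject
7. q=(13,30) nearest=2 d=26 new=(12,10) → blocked by [5,12]×[6,9], reject
8. q=(38,21) nearest=1 d=32 new=(12,8) → blocked by [5,12]×[6,9], reject
9. q=(34,5) nearest=1 d=28 new=(12,5) → add node 3 parent=1 cost=12
10. q=(17,22) nearest=3 d=17 new=(17,11) → add node 4 parent=3 cost=18
11. q=(29,20) nearest=4 d=12 new=(23,17) → add node 5 parent=4 cost=24
12. q=(38,26) nearest=5 d=15 new=(29,23) → blocked by [28,32]×[22,25], reject
13. q=(24,31) nearest=5 d=14 new=(24,23) → add node 6 parent=5 cost=30
14. q=(20,36) nearest=6 d=13 new=(20,29) → add node 7 parent=6 cost=36
15. q=(38,7) nearest=5 d=15 new=(29,11) → blocked by [20,29]×[3,11], reject
16. q=(38,32) nearest=6 d=14 new=(30,29) → add node 8 parent=6 cost=36
17. q=(1,9) nearest=2 d=5 new=(1,9) → add node 9 parent=2 cost=13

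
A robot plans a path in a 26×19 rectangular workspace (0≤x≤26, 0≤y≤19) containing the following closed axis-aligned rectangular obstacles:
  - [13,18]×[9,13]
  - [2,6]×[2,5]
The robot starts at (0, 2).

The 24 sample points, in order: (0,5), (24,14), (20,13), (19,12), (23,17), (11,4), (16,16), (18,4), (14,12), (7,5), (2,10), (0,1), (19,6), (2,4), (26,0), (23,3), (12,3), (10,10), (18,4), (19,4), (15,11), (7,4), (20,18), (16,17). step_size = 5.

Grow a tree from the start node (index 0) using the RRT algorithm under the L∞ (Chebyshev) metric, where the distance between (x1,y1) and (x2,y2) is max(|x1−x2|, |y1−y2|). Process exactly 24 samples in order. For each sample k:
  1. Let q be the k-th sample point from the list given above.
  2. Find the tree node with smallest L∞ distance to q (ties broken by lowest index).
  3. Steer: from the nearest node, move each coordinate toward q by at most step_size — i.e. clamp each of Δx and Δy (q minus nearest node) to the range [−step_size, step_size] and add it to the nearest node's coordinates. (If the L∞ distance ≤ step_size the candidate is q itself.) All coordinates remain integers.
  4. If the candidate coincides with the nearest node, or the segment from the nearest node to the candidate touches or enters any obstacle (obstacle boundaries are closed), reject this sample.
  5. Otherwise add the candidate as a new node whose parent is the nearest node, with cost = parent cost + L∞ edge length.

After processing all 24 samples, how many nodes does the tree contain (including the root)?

Node count: 12

1. q=(0,5) nearest=0 d=3 new=(0,5) → add node 1 parent=0 cost=3
2. q=(24,14) nearest=0 d=24 new=(5,7) → blocked by [2,6]×[2,5], reject
3. q=(20,13) nearest=0 d=20 new=(5,7) → blocked by [2,6]×[2,5], reject
4. q=(19,12) nearest=0 d=19 new=(5,7) → blocked by [2,6]×[2,5], reject
5. q=(23,17) nearest=0 d=23 new=(5,7) → blocked by [2,6]×[2,5], reject
6. q=(11,4) nearest=0 d=11 new=(5,4) → blocked by [2,6]×[2,5], reject
7. q=(16,16) nearest=0 d=16 new=(5,7) → blocked by [2,6]×[2,5], reject
8. q=(18,4) nearest=0 d=18 new=(5,4) → blocked by [2,6]×[2,5], reject
9. q=(14,12) nearest=0 d=14 new=(5,7) → blocked by [2,6]×[2,5], reject
10. q=(7,5) nearest=0 d=7 new=(5,5) → blocked by [2,6]×[2,5], reject
11. q=(2,10) nearest=1 d=5 new=(2,10) → add node 2 parent=1 cost=8
12. q=(0,1) nearest=0 d=1 new=(0,1) → add node 3 parent=0 cost=1
13. q=(19,6) nearest=2 d=17 new=(7,6) → add node 4 parent=2 cost=13
14. q=(2,4) nearest=0 d=2 new=(2,4) → blocked by [2,6]×[2,5], reject
15. q=(26,0) nearest=4 d=19 new=(12,1) → add node 5 parent=4 cost=18
16. q=(23,3) nearest=5 d=11 new=(17,3) → add node 6 parent=5 cost=23
17. q=(12,3) nearest=5 d=2 new=(12,3) → add node 7 parent=5 cost=20
18. q=(10,10) nearest=4 d=4 new=(10,10) → add node 8 parent=4 cost=17
19. q=(18,4) nearest=6 d=1 new=(18,4) → add node 9 parent=6 cost=24
20. q=(19,4) nearest=9 d=1 new=(19,4) → add node 10 parent=9 cost=25
21. q=(15,11) nearest=8 d=5 new=(15,11) → blocked by [13,18]×[9,13], reject
22. q=(7,4) nearest=4 d=2 new=(7,4) → add node 11 parent=4 cost=15
23. q=(20,18) nearest=8 d=10 new=(15,15) → blocked by [13,18]×[9,13], reject
24. q=(16,17) nearest=8 d=7 new=(15,15) → blocked by [13,18]×[9,13], reject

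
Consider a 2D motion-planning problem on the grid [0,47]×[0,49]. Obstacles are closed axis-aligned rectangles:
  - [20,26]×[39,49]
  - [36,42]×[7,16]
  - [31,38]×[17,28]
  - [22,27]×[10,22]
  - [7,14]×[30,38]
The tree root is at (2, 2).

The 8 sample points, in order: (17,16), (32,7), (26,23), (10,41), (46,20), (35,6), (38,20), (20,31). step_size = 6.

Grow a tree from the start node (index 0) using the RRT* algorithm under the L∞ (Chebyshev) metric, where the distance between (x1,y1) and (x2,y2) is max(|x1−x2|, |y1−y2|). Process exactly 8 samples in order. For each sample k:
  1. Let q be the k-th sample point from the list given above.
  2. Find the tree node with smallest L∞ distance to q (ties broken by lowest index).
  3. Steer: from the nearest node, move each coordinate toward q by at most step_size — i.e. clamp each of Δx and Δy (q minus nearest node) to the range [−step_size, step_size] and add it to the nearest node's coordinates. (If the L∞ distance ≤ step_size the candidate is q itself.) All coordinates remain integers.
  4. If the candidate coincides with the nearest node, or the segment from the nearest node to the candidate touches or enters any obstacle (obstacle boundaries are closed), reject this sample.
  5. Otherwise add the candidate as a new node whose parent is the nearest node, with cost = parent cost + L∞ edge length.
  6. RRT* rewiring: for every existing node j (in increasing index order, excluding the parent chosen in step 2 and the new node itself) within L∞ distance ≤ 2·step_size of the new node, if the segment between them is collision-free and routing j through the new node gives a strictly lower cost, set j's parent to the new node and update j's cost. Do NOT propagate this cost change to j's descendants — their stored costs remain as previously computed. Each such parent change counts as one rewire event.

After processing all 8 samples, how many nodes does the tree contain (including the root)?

Node count: 6

1. q=(17,16) nearest=0 d=15 new=(8,8) → add node 1 parent=0 cost=6
2. q=(32,7) nearest=1 d=24 new=(14,7) → add node 2 parent=1 cost=12
3. q=(26,23) nearest=2 d=16 new=(20,13) → add node 3 parent=2 cost=18
4. q=(10,41) nearest=3 d=28 new=(14,19) → add node 4 parent=3 cost=24
5. q=(46,20) nearest=3 d=26 new=(26,19) → blocked by [22,27]×[10,22], reject
6. q=(35,6) nearest=3 d=15 new=(26,7) → blocked by [22,27]×[10,22], reject
7. q=(38,20) nearest=3 d=18 new=(26,19) → blocked by [22,27]×[10,22], reject
8. q=(20,31) nearest=4 d=12 new=(20,25) → add node 5 parent=4 cost=30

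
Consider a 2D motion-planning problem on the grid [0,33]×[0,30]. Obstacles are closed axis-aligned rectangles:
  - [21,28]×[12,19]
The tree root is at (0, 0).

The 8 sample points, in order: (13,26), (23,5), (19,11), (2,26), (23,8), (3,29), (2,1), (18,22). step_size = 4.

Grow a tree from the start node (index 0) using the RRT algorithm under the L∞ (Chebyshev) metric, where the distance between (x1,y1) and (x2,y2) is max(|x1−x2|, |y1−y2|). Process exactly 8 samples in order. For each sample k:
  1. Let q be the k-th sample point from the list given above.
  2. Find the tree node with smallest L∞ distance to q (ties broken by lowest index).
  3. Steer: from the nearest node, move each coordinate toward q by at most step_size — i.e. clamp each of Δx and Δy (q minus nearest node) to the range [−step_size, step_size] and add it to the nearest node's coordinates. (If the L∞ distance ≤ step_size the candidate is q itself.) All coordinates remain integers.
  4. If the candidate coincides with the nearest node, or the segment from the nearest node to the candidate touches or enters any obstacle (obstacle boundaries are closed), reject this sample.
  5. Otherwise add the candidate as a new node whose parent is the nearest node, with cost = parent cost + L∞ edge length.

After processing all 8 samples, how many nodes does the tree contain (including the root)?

1. q=(13,26) nearest=0 d=26 new=(4,4) → add node 1 parent=0 cost=4
2. q=(23,5) nearest=1 d=19 new=(8,5) → add node 2 parent=1 cost=8
3. q=(19,11) nearest=2 d=11 new=(12,9) → add node 3 parent=2 cost=12
4. q=(2,26) nearest=3 d=17 new=(8,13) → add node 4 parent=3 cost=16
5. q=(23,8) nearest=3 d=11 new=(16,8) → add node 5 parent=3 cost=16
6. q=(3,29) nearest=4 d=16 new=(4,17) → add node 6 parent=4 cost=20
7. q=(2,1) nearest=0 d=2 new=(2,1) → add node 7 parent=0 cost=2
8. q=(18,22) nearest=4 d=10 new=(12,17) → add node 8 parent=4 cost=20

Node count: 9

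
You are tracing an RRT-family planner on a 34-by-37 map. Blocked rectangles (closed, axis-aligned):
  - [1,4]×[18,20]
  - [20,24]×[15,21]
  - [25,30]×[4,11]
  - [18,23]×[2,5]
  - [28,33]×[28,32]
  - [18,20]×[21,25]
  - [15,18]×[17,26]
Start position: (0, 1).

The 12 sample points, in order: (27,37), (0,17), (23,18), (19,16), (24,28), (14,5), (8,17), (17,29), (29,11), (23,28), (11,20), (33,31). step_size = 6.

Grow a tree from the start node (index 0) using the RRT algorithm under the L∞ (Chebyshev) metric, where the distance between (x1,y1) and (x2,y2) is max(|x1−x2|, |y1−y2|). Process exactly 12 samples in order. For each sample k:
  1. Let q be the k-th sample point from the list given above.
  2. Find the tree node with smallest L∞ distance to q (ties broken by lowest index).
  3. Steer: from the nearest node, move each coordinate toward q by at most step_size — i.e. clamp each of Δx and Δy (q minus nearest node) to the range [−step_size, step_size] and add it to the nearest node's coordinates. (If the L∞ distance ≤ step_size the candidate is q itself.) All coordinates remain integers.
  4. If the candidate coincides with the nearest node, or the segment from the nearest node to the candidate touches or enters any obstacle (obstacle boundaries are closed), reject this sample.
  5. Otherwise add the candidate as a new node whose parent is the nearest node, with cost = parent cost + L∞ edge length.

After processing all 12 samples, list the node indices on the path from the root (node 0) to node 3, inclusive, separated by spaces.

Path: 0 1 3

1. q=(27,37) nearest=0 d=36 new=(6,7) → add node 1 parent=0 cost=6
2. q=(0,17) nearest=1 d=10 new=(0,13) → add node 2 parent=1 cost=12
3. q=(23,18) nearest=1 d=17 new=(12,13) → add node 3 parent=1 cost=12
4. q=(19,16) nearest=3 d=7 new=(18,16) → add node 4 parent=3 cost=18
5. q=(24,28) nearest=4 d=12 new=(24,22) → blocked by [20,24]×[15,21], reject
6. q=(14,5) nearest=1 d=8 new=(12,5) → add node 5 parent=1 cost=12
7. q=(8,17) nearest=3 d=4 new=(8,17) → add node 6 parent=3 cost=16
8. q=(17,29) nearest=6 d=12 new=(14,23) → add node 7 parent=6 cost=22
9. q=(29,11) nearest=4 d=11 new=(24,11) → add node 8 parent=4 cost=24
10. q=(23,28) nearest=7 d=9 new=(20,28) → blocked by [15,18]×[17,26], reject
11. q=(11,20) nearest=6 d=3 new=(11,20) → add node 9 parent=6 cost=19
12. q=(33,31) nearest=4 d=15 new=(24,22) → blocked by [20,24]×[15,21], reject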